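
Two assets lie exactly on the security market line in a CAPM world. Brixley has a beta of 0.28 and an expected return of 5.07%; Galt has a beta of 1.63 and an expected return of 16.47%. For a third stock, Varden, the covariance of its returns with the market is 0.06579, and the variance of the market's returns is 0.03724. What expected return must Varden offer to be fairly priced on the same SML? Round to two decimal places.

MRP = (16.47% − 5.07%) / (1.63 − 0.28) = 8.4444%
R_f = 5.07% − 0.28 × 8.4444% = 2.7056%
β_Varden = Cov / Var(R_m) = 0.06579 / 0.03724 = 1.7666
E(R_Varden) = R_f + β × MRP = 2.7056% + 1.7666 × 8.4444% = 17.62%

17.62%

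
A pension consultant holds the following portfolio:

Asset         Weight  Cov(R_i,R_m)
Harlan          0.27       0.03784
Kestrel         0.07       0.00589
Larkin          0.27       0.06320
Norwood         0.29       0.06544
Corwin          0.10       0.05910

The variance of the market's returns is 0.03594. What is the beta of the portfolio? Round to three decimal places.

β_Harlan = 0.03784 / 0.03594 = 1.0529
β_Kestrel = 0.00589 / 0.03594 = 0.1639
β_Larkin = 0.06320 / 0.03594 = 1.7585
β_Norwood = 0.06544 / 0.03594 = 1.8208
β_Corwin = 0.05910 / 0.03594 = 1.6444
β_P = Σ w_i β_i = 0.27×1.0529 + 0.07×0.1639 + 0.27×1.7585 + 0.29×1.8208 + 0.10×1.6444 = 1.4630

1.463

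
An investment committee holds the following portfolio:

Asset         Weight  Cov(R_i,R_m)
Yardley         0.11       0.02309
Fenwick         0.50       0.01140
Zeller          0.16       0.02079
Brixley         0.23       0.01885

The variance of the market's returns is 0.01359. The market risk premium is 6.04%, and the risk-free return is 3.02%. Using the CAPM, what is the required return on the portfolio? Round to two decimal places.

10.09%

β_Yardley = 0.02309 / 0.01359 = 1.6990
β_Fenwick = 0.01140 / 0.01359 = 0.8389
β_Zeller = 0.02079 / 0.01359 = 1.5298
β_Brixley = 0.01885 / 0.01359 = 1.3870
β_P = Σ w_i β_i = 0.11×1.6990 + 0.50×0.8389 + 0.16×1.5298 + 0.23×1.3870 = 1.1701
E(R_P) = R_f + β_P × MRP = 3.02% + 1.1701 × 6.04% = 10.09%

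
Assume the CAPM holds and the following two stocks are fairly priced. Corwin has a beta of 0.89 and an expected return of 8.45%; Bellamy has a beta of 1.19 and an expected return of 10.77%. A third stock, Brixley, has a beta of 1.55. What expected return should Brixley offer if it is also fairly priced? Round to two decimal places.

13.55%

MRP (SML slope) = (10.77% − 8.45%) / (1.19 − 0.89) = 2.32% / 0.30 = 7.7333%
R_f (intercept) = 8.45% − 0.89 × 7.7333% = 1.5674%
E(R_Brixley) = R_f + β × MRP = 1.5674% + 1.55 × 7.7333% = 13.55%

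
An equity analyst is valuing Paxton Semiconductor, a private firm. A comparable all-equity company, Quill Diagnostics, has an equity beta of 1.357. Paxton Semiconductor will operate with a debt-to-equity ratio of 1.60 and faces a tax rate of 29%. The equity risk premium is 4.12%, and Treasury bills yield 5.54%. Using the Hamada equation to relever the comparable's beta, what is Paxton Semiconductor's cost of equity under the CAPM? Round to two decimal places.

17.48%

β_L = β_U × [1 + (1 − t)(D/E)] = 1.357 × [1 + (1 − 0.29) × 1.60]
    = 1.357 × [1 + 0.71 × 1.60] = 1.357 × 2.1360 = 2.8986
E(R) = R_f + β_L × MRP = 5.54% + 2.8986 × 4.12% = 17.48%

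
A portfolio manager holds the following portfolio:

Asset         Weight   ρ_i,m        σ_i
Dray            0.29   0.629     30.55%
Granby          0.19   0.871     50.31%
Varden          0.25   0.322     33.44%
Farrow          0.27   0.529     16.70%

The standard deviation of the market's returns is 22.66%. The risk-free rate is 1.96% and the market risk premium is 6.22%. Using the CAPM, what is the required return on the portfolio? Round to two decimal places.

7.17%

β_Dray = 0.629 × 30.55% / 22.66% = 0.8480
β_Granby = 0.871 × 50.31% / 22.66% = 1.9338
β_Varden = 0.322 × 33.44% / 22.66% = 0.4752
β_Farrow = 0.529 × 16.70% / 22.66% = 0.3899
β_P = Σ w_i β_i = 0.29×0.8480 + 0.19×1.9338 + 0.25×0.4752 + 0.27×0.3899 = 0.8374
E(R_P) = R_f + β_P × MRP = 1.96% + 0.8374 × 6.22% = 7.17%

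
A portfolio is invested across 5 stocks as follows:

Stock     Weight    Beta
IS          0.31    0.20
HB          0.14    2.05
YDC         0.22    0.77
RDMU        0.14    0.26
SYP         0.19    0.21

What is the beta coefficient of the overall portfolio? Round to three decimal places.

0.595

β_P = Σ w_i β_i = 0.31×0.20 + 0.14×2.05 + 0.22×0.77 + 0.14×0.26 + 0.19×0.21 = 0.5947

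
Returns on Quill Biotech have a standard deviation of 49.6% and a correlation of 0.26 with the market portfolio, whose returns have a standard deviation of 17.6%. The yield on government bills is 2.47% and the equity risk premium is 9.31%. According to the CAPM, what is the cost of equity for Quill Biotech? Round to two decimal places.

β = ρ × σ_i / σ_m = 0.26 × 49.6% / 17.6% = 0.7327
E(R) = 2.47% + 0.7327 × 9.31% = 9.29%

9.29%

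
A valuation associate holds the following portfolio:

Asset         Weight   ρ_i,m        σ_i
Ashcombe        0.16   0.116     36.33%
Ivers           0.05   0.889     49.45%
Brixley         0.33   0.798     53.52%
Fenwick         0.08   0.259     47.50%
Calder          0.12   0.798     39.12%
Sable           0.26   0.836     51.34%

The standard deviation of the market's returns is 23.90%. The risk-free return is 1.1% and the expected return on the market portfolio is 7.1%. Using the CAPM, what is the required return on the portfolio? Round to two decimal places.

β_Ashcombe = 0.116 × 36.33% / 23.90% = 0.1763
β_Ivers = 0.889 × 49.45% / 23.90% = 1.8394
β_Brixley = 0.798 × 53.52% / 23.90% = 1.7870
β_Fenwick = 0.259 × 47.50% / 23.90% = 0.5147
β_Calder = 0.798 × 39.12% / 23.90% = 1.3062
β_Sable = 0.836 × 51.34% / 23.90% = 1.7958
β_P = Σ w_i β_i = 0.16×0.1763 + 0.05×1.8394 + 0.33×1.7870 + 0.08×0.5147 + 0.12×1.3062 + 0.26×1.7958 = 1.3747
MRP = 7.1% − 1.1% = 6.00%
E(R_P) = R_f + β_P × MRP = 1.1% + 1.3747 × 6.0% = 9.35%

9.35%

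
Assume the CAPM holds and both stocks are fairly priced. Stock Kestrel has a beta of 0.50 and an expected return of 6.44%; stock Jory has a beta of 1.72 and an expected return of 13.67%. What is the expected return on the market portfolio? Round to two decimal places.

Both satisfy E(R) = R_f + β·MRP, so the slope of the SML is
MRP = (13.67% − 6.44%) / (1.72 − 0.50) = 7.23% / 1.22 = 5.9262%
R_f = E(R_Kestrel) − β_Kestrel·MRP = 6.44% − 0.50 × 5.9262% = 3.4769%
E(R_m) = R_f + MRP = 3.4769% + 5.9262% = 9.40%

9.40%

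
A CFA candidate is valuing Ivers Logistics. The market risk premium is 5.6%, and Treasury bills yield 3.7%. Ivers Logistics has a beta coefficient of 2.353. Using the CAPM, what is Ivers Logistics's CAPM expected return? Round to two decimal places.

E(R) = R_f + β × MRP = 3.7% + 2.353 × 5.6% = 16.88%

16.88%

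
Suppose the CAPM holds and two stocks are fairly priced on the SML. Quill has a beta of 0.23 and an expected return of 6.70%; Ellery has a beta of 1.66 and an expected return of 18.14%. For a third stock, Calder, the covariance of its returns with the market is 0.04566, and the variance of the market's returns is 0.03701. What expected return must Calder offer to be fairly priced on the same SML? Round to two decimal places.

MRP = (18.14% − 6.70%) / (1.66 − 0.23) = 8.0000%
R_f = 6.70% − 0.23 × 8.0000% = 4.8600%
β_Calder = Cov / Var(R_m) = 0.04566 / 0.03701 = 1.2337
E(R_Calder) = R_f + β × MRP = 4.8600% + 1.2337 × 8.0000% = 14.73%

14.73%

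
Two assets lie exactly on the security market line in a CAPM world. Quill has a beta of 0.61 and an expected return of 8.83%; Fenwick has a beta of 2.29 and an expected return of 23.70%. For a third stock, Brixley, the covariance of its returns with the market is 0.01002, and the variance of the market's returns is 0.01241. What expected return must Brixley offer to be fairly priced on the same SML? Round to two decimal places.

MRP = (23.70% − 8.83%) / (2.29 − 0.61) = 8.8512%
R_f = 8.83% − 0.61 × 8.8512% = 3.4308%
β_Brixley = Cov / Var(R_m) = 0.01002 / 0.01241 = 0.8074
E(R_Brixley) = R_f + β × MRP = 3.4308% + 0.8074 × 8.8512% = 10.58%

10.58%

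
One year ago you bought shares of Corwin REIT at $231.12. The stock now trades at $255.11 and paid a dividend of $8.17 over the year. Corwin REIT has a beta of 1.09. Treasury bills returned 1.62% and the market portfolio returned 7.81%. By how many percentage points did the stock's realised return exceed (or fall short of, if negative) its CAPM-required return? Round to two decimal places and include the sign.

Realised HPR = (P1 + D1 − P0) / P0 = (255.11 + 8.17 − 231.12) / 231.12 = 32.16 / 231.12 = 13.9148%
MRP = 7.81% − 1.62% = 6.19%
CAPM required = R_f + β·MRP = 1.62% + 1.09 × 6.19% = 8.3671%
α = realised − required = 13.9148% − 8.3671% = +5.55%

+5.55%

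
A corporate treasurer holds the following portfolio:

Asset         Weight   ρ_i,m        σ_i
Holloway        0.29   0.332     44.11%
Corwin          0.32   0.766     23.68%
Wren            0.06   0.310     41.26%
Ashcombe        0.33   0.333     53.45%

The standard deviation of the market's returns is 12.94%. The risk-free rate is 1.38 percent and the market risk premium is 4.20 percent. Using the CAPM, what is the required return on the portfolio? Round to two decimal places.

6.80%

β_Holloway = 0.332 × 44.11% / 12.94% = 1.1317
β_Corwin = 0.766 × 23.68% / 12.94% = 1.4018
β_Wren = 0.310 × 41.26% / 12.94% = 0.9885
β_Ashcombe = 0.333 × 53.45% / 12.94% = 1.3755
β_P = Σ w_i β_i = 0.29×1.1317 + 0.32×1.4018 + 0.06×0.9885 + 0.33×1.3755 = 1.2900
E(R_P) = R_f + β_P × MRP = 1.38% + 1.2900 × 4.20% = 6.80%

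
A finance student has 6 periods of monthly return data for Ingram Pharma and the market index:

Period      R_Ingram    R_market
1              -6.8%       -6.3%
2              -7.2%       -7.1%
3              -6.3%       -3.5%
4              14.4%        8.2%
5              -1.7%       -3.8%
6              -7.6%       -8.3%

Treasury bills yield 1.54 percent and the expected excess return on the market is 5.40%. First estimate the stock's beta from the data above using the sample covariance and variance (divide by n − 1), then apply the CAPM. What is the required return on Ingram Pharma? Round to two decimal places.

9.03%

Mean R_i = (-6.8 − 7.2 − 6.3 + 14.4 − 1.7 − 7.6) / 6 = -2.5333%
Mean R_m = (-6.3 − 7.1 − 3.5 + 8.2 − 3.8 − 8.3) / 6 = -3.4667%
Σ(R_i − R̄_i)(R_m − R̄_m) = 250.9367  ⇒  Cov = 250.9367 / 5 = 50.1873
Σ(R_m − R̄_m)² = 180.8133  ⇒  Var(R_m) = 180.8133 / 5 = 36.1627
β = Cov / Var(R_m) = 50.1873 / 36.1627 = 1.3878
E(R) = R_f + β × MRP = 1.54% + 1.3878 × 5.40% = 9.03%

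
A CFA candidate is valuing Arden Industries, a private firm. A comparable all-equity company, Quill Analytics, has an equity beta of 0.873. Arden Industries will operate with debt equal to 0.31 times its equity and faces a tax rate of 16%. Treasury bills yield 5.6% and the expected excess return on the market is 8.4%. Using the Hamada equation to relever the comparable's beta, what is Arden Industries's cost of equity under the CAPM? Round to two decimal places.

14.84%

β_L = β_U × [1 + (1 − t)(D/E)] = 0.873 × [1 + (1 − 0.16) × 0.31]
    = 0.873 × [1 + 0.84 × 0.31] = 0.873 × 1.2604 = 1.1003
E(R) = R_f + β_L × MRP = 5.6% + 1.1003 × 8.4% = 14.84%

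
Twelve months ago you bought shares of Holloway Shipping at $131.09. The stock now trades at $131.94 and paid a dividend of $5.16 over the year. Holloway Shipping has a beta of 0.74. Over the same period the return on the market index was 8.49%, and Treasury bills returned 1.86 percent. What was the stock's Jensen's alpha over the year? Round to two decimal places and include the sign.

-2.18%

Realised HPR = (P1 + D1 − P0) / P0 = (131.94 + 5.16 − 131.09) / 131.09 = 6.01 / 131.09 = 4.5846%
MRP = 8.49% − 1.86% = 6.63%
CAPM required = R_f + β·MRP = 1.86% + 0.74 × 6.63% = 6.7662%
α = realised − required = 4.5846% − 6.7662% = -2.18%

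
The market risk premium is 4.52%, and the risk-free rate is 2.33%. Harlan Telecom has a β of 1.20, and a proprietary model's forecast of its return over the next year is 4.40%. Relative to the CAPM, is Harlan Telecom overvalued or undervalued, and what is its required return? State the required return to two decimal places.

Overvalued; required return 7.75%

Required return = R_f + β·MRP = 2.33% + 1.20 × 4.52% = 7.75%
Forecast 4.40% < required 7.75% → the stock plots below the SML → overvalued.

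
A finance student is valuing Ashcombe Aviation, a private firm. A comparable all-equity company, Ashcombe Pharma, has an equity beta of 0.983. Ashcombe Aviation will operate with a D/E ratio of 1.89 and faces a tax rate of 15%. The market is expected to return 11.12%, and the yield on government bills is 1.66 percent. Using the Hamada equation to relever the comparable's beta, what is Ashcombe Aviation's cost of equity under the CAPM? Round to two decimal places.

β_L = β_U × [1 + (1 − t)(D/E)] = 0.983 × [1 + (1 − 0.15) × 1.89]
    = 0.983 × [1 + 0.85 × 1.89] = 0.983 × 2.6065 = 2.5622
MRP = 11.12% − 1.66% = 9.46%
E(R) = R_f + β_L × MRP = 1.66% + 2.5622 × 9.46% = 25.90%

25.90%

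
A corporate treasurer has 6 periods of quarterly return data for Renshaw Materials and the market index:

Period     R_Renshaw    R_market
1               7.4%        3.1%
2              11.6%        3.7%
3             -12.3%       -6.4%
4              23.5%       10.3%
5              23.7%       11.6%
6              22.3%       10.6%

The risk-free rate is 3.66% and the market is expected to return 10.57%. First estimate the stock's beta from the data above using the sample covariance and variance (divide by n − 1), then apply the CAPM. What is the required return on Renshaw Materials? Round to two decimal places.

17.67%

Mean R_i = (7.4 + 11.6 − 12.3 + 23.5 + 23.7 + 22.3) / 6 = 12.7000%
Mean R_m = (3.1 + 3.7 − 6.4 + 10.3 + 11.6 + 10.6) / 6 = 5.4833%
Σ(R_i − R̄_i)(R_m − R̄_m) = 480.1000  ⇒  Cov = 480.1000 / 5 = 96.0200
Σ(R_m − R̄_m)² = 236.8683  ⇒  Var(R_m) = 236.8683 / 5 = 47.3737
β = Cov / Var(R_m) = 96.0200 / 47.3737 = 2.0269
MRP = 10.57% − 3.66% = 6.91%
E(R) = R_f + β × MRP = 3.66% + 2.0269 × 6.91% = 17.67%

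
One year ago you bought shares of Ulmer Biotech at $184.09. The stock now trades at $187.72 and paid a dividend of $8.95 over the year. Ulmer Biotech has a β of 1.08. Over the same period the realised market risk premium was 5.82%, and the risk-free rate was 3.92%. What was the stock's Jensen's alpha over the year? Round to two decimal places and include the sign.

-3.37%

Realised HPR = (P1 + D1 − P0) / P0 = (187.72 + 8.95 − 184.09) / 184.09 = 12.58 / 184.09 = 6.8336%
CAPM required = R_f + β·MRP = 3.92% + 1.08 × 5.82% = 10.2056%
α = realised − required = 6.8336% − 10.2056% = -3.37%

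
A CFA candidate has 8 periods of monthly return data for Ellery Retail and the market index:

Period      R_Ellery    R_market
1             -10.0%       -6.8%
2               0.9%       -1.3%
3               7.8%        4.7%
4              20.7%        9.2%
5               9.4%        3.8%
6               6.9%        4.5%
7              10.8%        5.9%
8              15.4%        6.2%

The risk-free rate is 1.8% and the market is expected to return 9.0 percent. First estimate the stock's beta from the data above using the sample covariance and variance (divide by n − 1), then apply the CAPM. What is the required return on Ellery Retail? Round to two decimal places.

14.72%

Mean R_i = (-10.0 + 0.9 + 7.8 + 20.7 + 9.4 + 6.9 + 10.8 + 15.4) / 8 = 7.7375%
Mean R_m = (-6.8 − 1.3 + 4.7 + 9.2 + 3.8 + 4.5 + 5.9 + 6.2) / 8 = 3.2750%
Σ(R_i − R̄_i)(R_m − R̄_m) = 317.1775  ⇒  Cov = 317.1775 / 7 = 45.3111
Σ(R_m − R̄_m)² = 176.7950  ⇒  Var(R_m) = 176.7950 / 7 = 25.2564
β = Cov / Var(R_m) = 45.3111 / 25.2564 = 1.7940
MRP = 9.0% − 1.8% = 7.20%
E(R) = R_f + β × MRP = 1.8% + 1.7940 × 7.2% = 14.72%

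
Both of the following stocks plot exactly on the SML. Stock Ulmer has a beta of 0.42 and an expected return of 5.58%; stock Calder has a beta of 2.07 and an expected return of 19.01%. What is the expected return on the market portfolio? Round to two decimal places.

Both satisfy E(R) = R_f + β·MRP, so the slope of the SML is
MRP = (19.01% − 5.58%) / (2.07 − 0.42) = 13.43% / 1.65 = 8.1394%
R_f = E(R_Ulmer) − β_Ulmer·MRP = 5.58% − 0.42 × 8.1394% = 2.1615%
E(R_m) = R_f + MRP = 2.1615% + 8.1394% = 10.30%

10.30%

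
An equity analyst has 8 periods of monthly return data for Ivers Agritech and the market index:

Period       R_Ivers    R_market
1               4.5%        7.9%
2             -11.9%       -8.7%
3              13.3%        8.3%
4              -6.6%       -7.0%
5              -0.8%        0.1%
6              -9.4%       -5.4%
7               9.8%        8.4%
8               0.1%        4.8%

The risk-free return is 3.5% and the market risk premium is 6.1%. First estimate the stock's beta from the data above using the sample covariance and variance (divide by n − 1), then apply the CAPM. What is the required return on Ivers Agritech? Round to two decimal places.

10.59%

Mean R_i = (4.5 − 11.9 + 13.3 − 6.6 − 0.8 − 9.4 + 9.8 + 0.1) / 8 = -0.1250%
Mean R_m = (7.9 − 8.7 + 8.3 − 7.0 + 0.1 − 5.4 + 8.4 + 4.8) / 8 = 1.0500%
Σ(R_i − R̄_i)(R_m − R̄_m) = 430.2000  ⇒  Cov = 430.2000 / 7 = 61.4571
Σ(R_m − R̄_m)² = 369.9400  ⇒  Var(R_m) = 369.9400 / 7 = 52.8486
β = Cov / Var(R_m) = 61.4571 / 52.8486 = 1.1629
E(R) = R_f + β × MRP = 3.5% + 1.1629 × 6.1% = 10.59%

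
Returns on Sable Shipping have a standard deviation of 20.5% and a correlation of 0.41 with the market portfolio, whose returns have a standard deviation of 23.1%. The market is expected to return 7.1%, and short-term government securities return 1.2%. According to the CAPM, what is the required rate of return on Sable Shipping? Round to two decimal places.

β = ρ × σ_i / σ_m = 0.41 × 20.5% / 23.1% = 0.3639
MRP = 7.1% − 1.2% = 5.90%
E(R) = 1.2% + 0.3639 × 5.9% = 3.35%

3.35%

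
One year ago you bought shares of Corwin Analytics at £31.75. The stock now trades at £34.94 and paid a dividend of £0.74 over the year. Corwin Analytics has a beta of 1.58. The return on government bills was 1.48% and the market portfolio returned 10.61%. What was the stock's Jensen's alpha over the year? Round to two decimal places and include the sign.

-3.53%

Realised HPR = (P1 + D1 − P0) / P0 = (34.94 + 0.74 − 31.75) / 31.75 = 3.93 / 31.75 = 12.3780%
MRP = 10.61% − 1.48% = 9.13%
CAPM required = R_f + β·MRP = 1.48% + 1.58 × 9.13% = 15.9054%
α = realised − required = 12.3780% − 15.9054% = -3.53%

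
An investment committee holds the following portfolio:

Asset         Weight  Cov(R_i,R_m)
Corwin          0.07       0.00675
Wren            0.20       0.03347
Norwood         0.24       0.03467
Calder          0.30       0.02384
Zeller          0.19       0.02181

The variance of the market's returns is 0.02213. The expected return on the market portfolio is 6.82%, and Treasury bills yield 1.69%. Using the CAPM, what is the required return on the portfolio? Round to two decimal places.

β_Corwin = 0.00675 / 0.02213 = 0.3050
β_Wren = 0.03347 / 0.02213 = 1.5124
β_Norwood = 0.03467 / 0.02213 = 1.5667
β_Calder = 0.02384 / 0.02213 = 1.0773
β_Zeller = 0.02181 / 0.02213 = 0.9855
β_P = Σ w_i β_i = 0.07×0.3050 + 0.20×1.5124 + 0.24×1.5667 + 0.30×1.0773 + 0.19×0.9855 = 1.2103
MRP = 6.82% − 1.69% = 5.13%
E(R_P) = R_f + β_P × MRP = 1.69% + 1.2103 × 5.13% = 7.90%

7.90%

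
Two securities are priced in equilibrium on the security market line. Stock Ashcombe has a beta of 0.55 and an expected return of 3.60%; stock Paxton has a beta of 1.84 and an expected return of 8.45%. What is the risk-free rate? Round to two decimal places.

1.53%

Both satisfy E(R) = R_f + β·MRP, so the slope of the SML is
MRP = (8.45% − 3.60%) / (1.84 − 0.55) = 4.85% / 1.29 = 3.7597%
R_f = E(R_Ashcombe) − β_Ashcombe·MRP = 3.60% − 0.55 × 3.7597% = 1.5322%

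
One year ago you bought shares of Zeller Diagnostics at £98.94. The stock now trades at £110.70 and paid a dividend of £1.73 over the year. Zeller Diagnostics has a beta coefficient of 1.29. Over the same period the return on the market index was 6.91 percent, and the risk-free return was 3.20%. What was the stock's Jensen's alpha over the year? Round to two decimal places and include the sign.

+5.65%

Realised HPR = (P1 + D1 − P0) / P0 = (110.70 + 1.73 − 98.94) / 98.94 = 13.49 / 98.94 = 13.6345%
MRP = 6.91% − 3.20% = 3.71%
CAPM required = R_f + β·MRP = 3.20% + 1.29 × 3.71% = 7.9859%
α = realised − required = 13.6345% − 7.9859% = +5.65%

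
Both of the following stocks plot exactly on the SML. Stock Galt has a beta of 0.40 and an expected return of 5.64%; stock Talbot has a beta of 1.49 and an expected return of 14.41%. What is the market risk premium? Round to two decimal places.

8.05%

Both satisfy E(R) = R_f + β·MRP, so the slope of the SML is
MRP = (14.41% − 5.64%) / (1.49 − 0.40) = 8.77% / 1.09 = 8.0459%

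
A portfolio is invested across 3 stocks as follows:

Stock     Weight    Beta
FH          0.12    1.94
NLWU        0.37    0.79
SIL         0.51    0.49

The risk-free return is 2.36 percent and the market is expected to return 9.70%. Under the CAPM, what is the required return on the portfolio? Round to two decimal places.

8.05%

β_P = Σ w_i β_i = 0.12×1.94 + 0.37×0.79 + 0.51×0.49 = 0.7750
MRP = 9.70% − 2.36% = 7.34%
E(R_P) = R_f + β_P × MRP = 2.36% + 0.7750 × 7.34% = 8.05%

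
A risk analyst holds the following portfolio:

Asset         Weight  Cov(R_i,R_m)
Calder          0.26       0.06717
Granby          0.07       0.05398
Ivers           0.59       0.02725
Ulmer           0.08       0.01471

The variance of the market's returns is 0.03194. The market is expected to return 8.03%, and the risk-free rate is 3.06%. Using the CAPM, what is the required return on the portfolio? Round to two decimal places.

β_Calder = 0.06717 / 0.03194 = 2.1030
β_Granby = 0.05398 / 0.03194 = 1.6900
β_Ivers = 0.02725 / 0.03194 = 0.8532
β_Ulmer = 0.01471 / 0.03194 = 0.4606
β_P = Σ w_i β_i = 0.26×2.1030 + 0.07×1.6900 + 0.59×0.8532 + 0.08×0.4606 = 1.2053
MRP = 8.03% − 3.06% = 4.97%
E(R_P) = R_f + β_P × MRP = 3.06% + 1.2053 × 4.97% = 9.05%

9.05%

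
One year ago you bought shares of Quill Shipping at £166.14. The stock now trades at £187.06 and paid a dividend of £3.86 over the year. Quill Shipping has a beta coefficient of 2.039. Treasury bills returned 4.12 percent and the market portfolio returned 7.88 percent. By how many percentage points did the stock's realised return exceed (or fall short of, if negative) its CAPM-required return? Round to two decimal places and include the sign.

+3.13%

Realised HPR = (P1 + D1 − P0) / P0 = (187.06 + 3.86 − 166.14) / 166.14 = 24.78 / 166.14 = 14.9151%
MRP = 7.88% − 4.12% = 3.76%
CAPM required = R_f + β·MRP = 4.12% + 2.039 × 3.76% = 11.78664%
α = realised − required = 14.9151% − 11.78664% = +3.13%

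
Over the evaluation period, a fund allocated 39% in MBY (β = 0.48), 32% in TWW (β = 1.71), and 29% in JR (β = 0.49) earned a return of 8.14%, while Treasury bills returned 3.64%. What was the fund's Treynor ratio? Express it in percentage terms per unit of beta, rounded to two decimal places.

β_P = 0.39×0.48 + 0.32×1.71 + 0.29×0.49 = 0.8765
Treynor = (R_P − R_f) / β_P = (8.14% − 3.64%) / 0.8765 = 4.50% / 0.8765 = 5.13%

5.13%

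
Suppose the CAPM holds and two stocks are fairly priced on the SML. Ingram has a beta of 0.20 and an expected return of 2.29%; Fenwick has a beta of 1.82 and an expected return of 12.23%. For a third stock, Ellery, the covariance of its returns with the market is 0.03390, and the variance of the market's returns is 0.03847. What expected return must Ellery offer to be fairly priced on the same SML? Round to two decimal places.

MRP = (12.23% − 2.29%) / (1.82 − 0.20) = 6.1358%
R_f = 2.29% − 0.20 × 6.1358% = 1.0628%
β_Ellery = Cov / Var(R_m) = 0.03390 / 0.03847 = 0.8812
E(R_Ellery) = R_f + β × MRP = 1.0628% + 0.8812 × 6.1358% = 6.47%

6.47%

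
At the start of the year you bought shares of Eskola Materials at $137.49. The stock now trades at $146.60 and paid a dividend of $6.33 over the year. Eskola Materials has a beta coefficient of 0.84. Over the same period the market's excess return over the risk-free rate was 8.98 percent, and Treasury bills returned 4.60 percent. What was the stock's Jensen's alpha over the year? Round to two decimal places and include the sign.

-0.91%

Realised HPR = (P1 + D1 − P0) / P0 = (146.60 + 6.33 − 137.49) / 137.49 = 15.44 / 137.49 = 11.2299%
CAPM required = R_f + β·MRP = 4.60% + 0.84 × 8.98% = 12.1432%
α = realised − required = 11.2299% − 12.1432% = -0.91%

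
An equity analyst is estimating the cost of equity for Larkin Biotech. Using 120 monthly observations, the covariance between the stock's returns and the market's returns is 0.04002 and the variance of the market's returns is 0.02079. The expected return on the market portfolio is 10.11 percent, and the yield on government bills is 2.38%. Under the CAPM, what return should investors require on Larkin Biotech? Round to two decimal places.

β = Cov(R_i, R_m) / Var(R_m) = 0.04002 / 0.02079 = 1.9250
MRP = 10.11% − 2.38% = 7.73%
E(R) = R_f + β × MRP = 2.38% + 1.9250 × 7.73% = 17.26%

17.26%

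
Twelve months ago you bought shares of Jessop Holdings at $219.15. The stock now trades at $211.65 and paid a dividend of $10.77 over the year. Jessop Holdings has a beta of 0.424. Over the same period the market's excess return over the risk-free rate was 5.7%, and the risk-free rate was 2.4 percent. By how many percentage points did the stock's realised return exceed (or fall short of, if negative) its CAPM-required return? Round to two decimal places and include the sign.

-3.32%

Realised HPR = (P1 + D1 − P0) / P0 = (211.65 + 10.77 − 219.15) / 219.15 = 3.27 / 219.15 = 1.4921%
CAPM required = R_f + β·MRP = 2.4% + 0.424 × 5.7% = 4.8168%
α = realised − required = 1.4921% − 4.8168% = -3.32%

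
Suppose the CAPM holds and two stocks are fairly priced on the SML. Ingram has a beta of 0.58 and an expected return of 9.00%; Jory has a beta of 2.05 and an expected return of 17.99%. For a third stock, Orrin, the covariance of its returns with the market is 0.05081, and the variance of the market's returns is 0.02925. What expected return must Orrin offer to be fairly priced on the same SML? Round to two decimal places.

MRP = (17.99% − 9.00%) / (2.05 − 0.58) = 6.1156%
R_f = 9.00% − 0.58 × 6.1156% = 5.4530%
β_Orrin = Cov / Var(R_m) = 0.05081 / 0.02925 = 1.7371
E(R_Orrin) = R_f + β × MRP = 5.4530% + 1.7371 × 6.1156% = 16.08%

16.08%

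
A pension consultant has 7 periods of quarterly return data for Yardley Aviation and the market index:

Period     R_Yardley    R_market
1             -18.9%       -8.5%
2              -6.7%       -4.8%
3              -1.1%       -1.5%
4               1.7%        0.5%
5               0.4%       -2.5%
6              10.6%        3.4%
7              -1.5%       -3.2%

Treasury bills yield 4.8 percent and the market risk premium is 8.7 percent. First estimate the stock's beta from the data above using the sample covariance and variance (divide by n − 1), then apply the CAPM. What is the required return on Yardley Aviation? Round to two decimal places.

24.76%

Mean R_i = (-18.9 − 6.7 − 1.1 + 1.7 + 0.4 + 10.6 − 1.5) / 7 = -2.2143%
Mean R_m = (-8.5 − 4.8 − 1.5 + 0.5 − 2.5 + 3.4 − 3.2) / 7 = -2.3714%
Σ(R_i − R̄_i)(R_m − R̄_m) = 198.3929  ⇒  Cov = 198.3929 / 6 = 33.0655
Σ(R_m − R̄_m)² = 86.4743  ⇒  Var(R_m) = 86.4743 / 6 = 14.4124
β = Cov / Var(R_m) = 33.0655 / 14.4124 = 2.2942
E(R) = R_f + β × MRP = 4.8% + 2.2942 × 8.7% = 24.76%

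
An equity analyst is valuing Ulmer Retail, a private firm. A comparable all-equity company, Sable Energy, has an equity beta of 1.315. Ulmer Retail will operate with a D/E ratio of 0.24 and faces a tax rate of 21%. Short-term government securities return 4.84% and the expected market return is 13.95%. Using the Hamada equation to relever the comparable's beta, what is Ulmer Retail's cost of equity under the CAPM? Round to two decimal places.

β_L = β_U × [1 + (1 − t)(D/E)] = 1.315 × [1 + (1 − 0.21) × 0.24]
    = 1.315 × [1 + 0.79 × 0.24] = 1.315 × 1.1896 = 1.5643
MRP = 13.95% − 4.84% = 9.11%
E(R) = R_f + β_L × MRP = 4.84% + 1.5643 × 9.11% = 19.09%

19.09%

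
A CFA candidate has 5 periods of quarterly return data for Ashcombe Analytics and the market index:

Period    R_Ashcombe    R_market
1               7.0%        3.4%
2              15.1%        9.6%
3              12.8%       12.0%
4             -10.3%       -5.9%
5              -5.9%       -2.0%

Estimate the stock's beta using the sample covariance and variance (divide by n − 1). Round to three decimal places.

1.451

Mean R_i = (7.0 + 15.1 + 12.8 − 10.3 − 5.9) / 5 = 3.7400%
Mean R_m = (3.4 + 9.6 + 12.0 − 5.9 − 2.0) / 5 = 3.4200%
Σ(R_i − R̄_i)(R_m − R̄_m) = 330.9760  ⇒  Cov = 330.9760 / 4 = 82.7440
Σ(R_m − R̄_m)² = 228.0480  ⇒  Var(R_m) = 228.0480 / 4 = 57.0120
β = Cov / Var(R_m) = 82.7440 / 57.0120 = 1.4513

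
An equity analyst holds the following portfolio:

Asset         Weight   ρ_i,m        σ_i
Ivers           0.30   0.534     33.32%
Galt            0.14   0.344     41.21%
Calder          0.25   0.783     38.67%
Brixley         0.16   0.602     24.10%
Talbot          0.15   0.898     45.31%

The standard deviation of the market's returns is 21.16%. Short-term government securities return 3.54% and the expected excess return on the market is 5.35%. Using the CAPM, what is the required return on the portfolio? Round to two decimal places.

9.44%

β_Ivers = 0.534 × 33.32% / 21.16% = 0.8409
β_Galt = 0.344 × 41.21% / 21.16% = 0.6700
β_Calder = 0.783 × 38.67% / 21.16% = 1.4309
β_Brixley = 0.602 × 24.10% / 21.16% = 0.6856
β_Talbot = 0.898 × 45.31% / 21.16% = 1.9229
β_P = Σ w_i β_i = 0.30×0.8409 + 0.14×0.6700 + 0.25×1.4309 + 0.16×0.6856 + 0.15×1.9229 = 1.1019
E(R_P) = R_f + β_P × MRP = 3.54% + 1.1019 × 5.35% = 9.44%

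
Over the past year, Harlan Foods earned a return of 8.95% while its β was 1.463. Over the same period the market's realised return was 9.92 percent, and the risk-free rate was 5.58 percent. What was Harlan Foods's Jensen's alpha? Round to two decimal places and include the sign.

-2.98%

Market excess return = 9.92% − 5.58% = 4.34%
CAPM benchmark = R_f + β(R_m − R_f) = 5.58% + 1.463 × 4.34% = 11.92942%
α = actual − benchmark = 8.95% − 11.92942% = -2.98%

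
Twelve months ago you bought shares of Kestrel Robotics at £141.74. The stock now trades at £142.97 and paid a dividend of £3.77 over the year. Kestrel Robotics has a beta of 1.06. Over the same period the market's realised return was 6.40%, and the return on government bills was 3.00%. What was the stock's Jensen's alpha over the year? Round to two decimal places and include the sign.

Realised HPR = (P1 + D1 − P0) / P0 = (142.97 + 3.77 − 141.74) / 141.74 = 5.00 / 141.74 = 3.5276%
MRP = 6.40% − 3.00% = 3.40%
CAPM required = R_f + β·MRP = 3.00% + 1.06 × 3.40% = 6.6040%
α = realised − required = 3.5276% − 6.6040% = -3.08%

-3.08%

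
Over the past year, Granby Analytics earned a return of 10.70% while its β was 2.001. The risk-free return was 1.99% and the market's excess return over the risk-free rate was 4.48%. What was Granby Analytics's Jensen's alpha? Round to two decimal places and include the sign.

CAPM benchmark = R_f + β(R_m − R_f) = 1.99% + 2.001 × 4.48% = 10.95448%
α = actual − benchmark = 10.70% − 10.95448% = -0.25%

-0.25%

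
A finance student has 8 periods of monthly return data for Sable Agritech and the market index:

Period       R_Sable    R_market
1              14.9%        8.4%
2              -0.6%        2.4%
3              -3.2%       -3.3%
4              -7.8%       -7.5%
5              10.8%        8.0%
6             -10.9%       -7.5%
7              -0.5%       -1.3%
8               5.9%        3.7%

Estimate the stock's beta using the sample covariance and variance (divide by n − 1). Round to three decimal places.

1.368

Mean R_i = (14.9 − 0.6 − 3.2 − 7.8 + 10.8 − 10.9 − 0.5 + 5.9) / 8 = 1.0750%
Mean R_m = (8.4 + 2.4 − 3.3 − 7.5 + 8.0 − 7.5 − 1.3 + 3.7) / 8 = 0.3625%
Σ(R_i − R̄_i)(R_m − R̄_m) = 380.2925  ⇒  Cov = 380.2925 / 7 = 54.3275
Σ(R_m − R̄_m)² = 278.0388  ⇒  Var(R_m) = 278.0388 / 7 = 39.7198
β = Cov / Var(R_m) = 54.3275 / 39.7198 = 1.3678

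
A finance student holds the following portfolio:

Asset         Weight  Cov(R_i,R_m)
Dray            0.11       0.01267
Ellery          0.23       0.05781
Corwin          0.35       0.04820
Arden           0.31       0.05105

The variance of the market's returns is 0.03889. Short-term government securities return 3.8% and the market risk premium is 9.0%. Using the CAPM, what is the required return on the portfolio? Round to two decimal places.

β_Dray = 0.01267 / 0.03889 = 0.3258
β_Ellery = 0.05781 / 0.03889 = 1.4865
β_Corwin = 0.04820 / 0.03889 = 1.2394
β_Arden = 0.05105 / 0.03889 = 1.3127
β_P = Σ w_i β_i = 0.11×0.3258 + 0.23×1.4865 + 0.35×1.2394 + 0.31×1.3127 = 1.2185
E(R_P) = R_f + β_P × MRP = 3.8% + 1.2185 × 9.0% = 14.77%

14.77%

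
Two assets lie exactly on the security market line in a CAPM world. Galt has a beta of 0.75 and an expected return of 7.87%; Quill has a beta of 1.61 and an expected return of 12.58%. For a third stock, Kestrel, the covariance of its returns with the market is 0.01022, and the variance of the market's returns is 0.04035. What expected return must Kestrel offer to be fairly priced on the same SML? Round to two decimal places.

5.15%

MRP = (12.58% − 7.87%) / (1.61 − 0.75) = 5.4767%
R_f = 7.87% − 0.75 × 5.4767% = 3.7625%
β_Kestrel = Cov / Var(R_m) = 0.01022 / 0.04035 = 0.2533
E(R_Kestrel) = R_f + β × MRP = 3.7625% + 0.2533 × 5.4767% = 5.15%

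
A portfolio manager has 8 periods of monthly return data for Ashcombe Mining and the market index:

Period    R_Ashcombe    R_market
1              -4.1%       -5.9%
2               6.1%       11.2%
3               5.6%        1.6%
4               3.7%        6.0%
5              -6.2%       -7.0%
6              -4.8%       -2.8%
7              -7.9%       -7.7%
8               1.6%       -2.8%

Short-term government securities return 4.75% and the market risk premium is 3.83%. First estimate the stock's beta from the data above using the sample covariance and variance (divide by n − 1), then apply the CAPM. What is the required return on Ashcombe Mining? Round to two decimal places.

Mean R_i = (-4.1 + 6.1 + 5.6 + 3.7 − 6.2 − 4.8 − 7.9 + 1.6) / 8 = -0.7500%
Mean R_m = (-5.9 + 11.2 + 1.6 + 6.0 − 7.0 − 2.8 − 7.7 − 2.8) / 8 = -0.9250%
Σ(R_i − R̄_i)(R_m − R̄_m) = 231.3100  ⇒  Cov = 231.3100 / 7 = 33.0443
Σ(R_m − R̄_m)² = 315.9350  ⇒  Var(R_m) = 315.9350 / 7 = 45.1336
β = Cov / Var(R_m) = 33.0443 / 45.1336 = 0.7321
E(R) = R_f + β × MRP = 4.75% + 0.7321 × 3.83% = 7.55%

7.55%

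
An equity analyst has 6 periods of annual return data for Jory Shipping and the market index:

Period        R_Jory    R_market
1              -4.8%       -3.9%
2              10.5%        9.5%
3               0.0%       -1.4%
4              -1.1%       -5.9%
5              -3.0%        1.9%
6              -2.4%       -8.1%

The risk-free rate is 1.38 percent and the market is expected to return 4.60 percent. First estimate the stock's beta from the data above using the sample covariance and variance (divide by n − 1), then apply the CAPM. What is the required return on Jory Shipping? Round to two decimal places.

3.58%

Mean R_i = (-4.8 + 10.5 + 0.0 − 1.1 − 3.0 − 2.4) / 6 = -0.1333%
Mean R_m = (-3.9 + 9.5 − 1.4 − 5.9 + 1.9 − 8.1) / 6 = -1.3167%
Σ(R_i − R̄_i)(R_m − R̄_m) = 137.6467  ⇒  Cov = 137.6467 / 5 = 27.5293
Σ(R_m − R̄_m)² = 201.0483  ⇒  Var(R_m) = 201.0483 / 5 = 40.2097
β = Cov / Var(R_m) = 27.5293 / 40.2097 = 0.6846
MRP = 4.60% − 1.38% = 3.22%
E(R) = R_f + β × MRP = 1.38% + 0.6846 × 3.22% = 3.58%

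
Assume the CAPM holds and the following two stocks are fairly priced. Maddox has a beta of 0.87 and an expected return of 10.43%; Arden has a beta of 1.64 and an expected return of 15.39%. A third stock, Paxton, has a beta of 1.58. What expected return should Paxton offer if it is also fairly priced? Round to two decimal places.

MRP (SML slope) = (15.39% − 10.43%) / (1.64 − 0.87) = 4.96% / 0.77 = 6.4416%
R_f (intercept) = 10.43% − 0.87 × 6.4416% = 4.8258%
E(R_Paxton) = R_f + β × MRP = 4.8258% + 1.58 × 6.4416% = 15.00%

15.00%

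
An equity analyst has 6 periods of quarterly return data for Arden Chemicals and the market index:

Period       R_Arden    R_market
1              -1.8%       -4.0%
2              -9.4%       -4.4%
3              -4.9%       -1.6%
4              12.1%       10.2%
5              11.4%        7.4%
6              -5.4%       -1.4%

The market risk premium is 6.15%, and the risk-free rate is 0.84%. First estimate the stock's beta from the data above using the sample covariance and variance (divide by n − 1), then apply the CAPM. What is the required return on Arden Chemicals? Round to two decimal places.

Mean R_i = (-1.8 − 9.4 − 4.9 + 12.1 + 11.4 − 5.4) / 6 = 0.3333%
Mean R_m = (-4.0 − 4.4 − 1.6 + 10.2 + 7.4 − 1.4) / 6 = 1.0333%
Σ(R_i − R̄_i)(R_m − R̄_m) = 269.6733  ⇒  Cov = 269.6733 / 5 = 53.9347
Σ(R_m − R̄_m)² = 192.2733  ⇒  Var(R_m) = 192.2733 / 5 = 38.4547
β = Cov / Var(R_m) = 53.9347 / 38.4547 = 1.4026
E(R) = R_f + β × MRP = 0.84% + 1.4026 × 6.15% = 9.47%

9.47%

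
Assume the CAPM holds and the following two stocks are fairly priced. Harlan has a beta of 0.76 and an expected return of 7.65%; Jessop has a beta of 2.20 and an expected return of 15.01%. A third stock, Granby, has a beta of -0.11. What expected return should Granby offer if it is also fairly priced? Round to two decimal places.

3.20%

MRP (SML slope) = (15.01% − 7.65%) / (2.20 − 0.76) = 7.36% / 1.44 = 5.1111%
R_f (intercept) = 7.65% − 0.76 × 5.1111% = 3.7656%
E(R_Granby) = R_f + β × MRP = 3.7656% + -0.11 × 5.1111% = 3.20%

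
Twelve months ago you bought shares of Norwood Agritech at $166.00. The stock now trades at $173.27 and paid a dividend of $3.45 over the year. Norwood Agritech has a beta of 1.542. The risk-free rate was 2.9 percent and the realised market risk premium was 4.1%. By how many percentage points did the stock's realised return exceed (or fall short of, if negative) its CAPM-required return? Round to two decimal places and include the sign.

-2.76%

Realised HPR = (P1 + D1 − P0) / P0 = (173.27 + 3.45 − 166.00) / 166.00 = 10.72 / 166.00 = 6.4578%
CAPM required = R_f + β·MRP = 2.9% + 1.542 × 4.1% = 9.2222%
α = realised − required = 6.4578% − 9.2222% = -2.76%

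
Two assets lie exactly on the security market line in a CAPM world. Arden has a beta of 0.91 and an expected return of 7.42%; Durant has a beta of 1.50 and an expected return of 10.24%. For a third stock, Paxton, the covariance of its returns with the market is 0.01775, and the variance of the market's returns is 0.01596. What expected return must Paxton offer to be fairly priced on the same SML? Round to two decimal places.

8.39%

MRP = (10.24% − 7.42%) / (1.50 − 0.91) = 4.7797%
R_f = 7.42% − 0.91 × 4.7797% = 3.0705%
β_Paxton = Cov / Var(R_m) = 0.01775 / 0.01596 = 1.1122
E(R_Paxton) = R_f + β × MRP = 3.0705% + 1.1122 × 4.7797% = 8.39%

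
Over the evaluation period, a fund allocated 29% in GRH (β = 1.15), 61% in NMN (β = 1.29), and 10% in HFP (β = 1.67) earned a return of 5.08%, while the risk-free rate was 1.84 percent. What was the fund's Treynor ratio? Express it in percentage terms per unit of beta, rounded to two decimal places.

β_P = 0.29×1.15 + 0.61×1.29 + 0.10×1.67 = 1.2874
Treynor = (R_P − R_f) / β_P = (5.08% − 1.84%) / 1.2874 = 3.24% / 1.2874 = 2.52%

2.52%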